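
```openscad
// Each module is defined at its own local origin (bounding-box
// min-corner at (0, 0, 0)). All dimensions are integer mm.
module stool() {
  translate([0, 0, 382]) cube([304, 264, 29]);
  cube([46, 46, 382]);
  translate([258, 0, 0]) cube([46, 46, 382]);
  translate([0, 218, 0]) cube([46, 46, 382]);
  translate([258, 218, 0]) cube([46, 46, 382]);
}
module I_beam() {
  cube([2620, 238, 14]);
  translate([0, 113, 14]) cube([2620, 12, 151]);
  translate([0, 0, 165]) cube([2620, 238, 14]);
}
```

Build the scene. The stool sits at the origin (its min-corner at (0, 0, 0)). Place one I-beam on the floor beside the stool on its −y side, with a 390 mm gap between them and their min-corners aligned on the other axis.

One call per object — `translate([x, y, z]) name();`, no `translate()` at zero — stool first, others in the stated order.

stool();
translate([0, -628, 0]) I_beam();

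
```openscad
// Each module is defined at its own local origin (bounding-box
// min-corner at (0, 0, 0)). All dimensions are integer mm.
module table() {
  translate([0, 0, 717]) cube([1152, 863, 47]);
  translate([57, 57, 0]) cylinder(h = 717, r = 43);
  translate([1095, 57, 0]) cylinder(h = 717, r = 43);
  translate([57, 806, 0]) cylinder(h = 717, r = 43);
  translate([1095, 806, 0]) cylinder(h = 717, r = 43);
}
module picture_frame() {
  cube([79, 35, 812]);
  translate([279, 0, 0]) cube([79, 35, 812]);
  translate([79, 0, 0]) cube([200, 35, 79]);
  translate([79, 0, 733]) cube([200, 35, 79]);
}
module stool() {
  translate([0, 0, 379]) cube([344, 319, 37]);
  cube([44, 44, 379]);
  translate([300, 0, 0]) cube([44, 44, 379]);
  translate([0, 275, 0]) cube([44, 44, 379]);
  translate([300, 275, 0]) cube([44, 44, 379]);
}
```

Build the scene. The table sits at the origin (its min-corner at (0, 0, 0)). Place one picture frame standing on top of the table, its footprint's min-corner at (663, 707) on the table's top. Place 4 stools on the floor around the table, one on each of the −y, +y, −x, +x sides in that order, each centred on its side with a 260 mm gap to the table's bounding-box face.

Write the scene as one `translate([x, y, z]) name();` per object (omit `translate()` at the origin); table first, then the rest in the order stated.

table();
translate([663, 707, 764]) picture_frame();
translate([404, -579, 0]) stool();
translate([404, 1123, 0]) stool();
translate([-604, 272, 0]) stool();
translate([1412, 272, 0]) stool();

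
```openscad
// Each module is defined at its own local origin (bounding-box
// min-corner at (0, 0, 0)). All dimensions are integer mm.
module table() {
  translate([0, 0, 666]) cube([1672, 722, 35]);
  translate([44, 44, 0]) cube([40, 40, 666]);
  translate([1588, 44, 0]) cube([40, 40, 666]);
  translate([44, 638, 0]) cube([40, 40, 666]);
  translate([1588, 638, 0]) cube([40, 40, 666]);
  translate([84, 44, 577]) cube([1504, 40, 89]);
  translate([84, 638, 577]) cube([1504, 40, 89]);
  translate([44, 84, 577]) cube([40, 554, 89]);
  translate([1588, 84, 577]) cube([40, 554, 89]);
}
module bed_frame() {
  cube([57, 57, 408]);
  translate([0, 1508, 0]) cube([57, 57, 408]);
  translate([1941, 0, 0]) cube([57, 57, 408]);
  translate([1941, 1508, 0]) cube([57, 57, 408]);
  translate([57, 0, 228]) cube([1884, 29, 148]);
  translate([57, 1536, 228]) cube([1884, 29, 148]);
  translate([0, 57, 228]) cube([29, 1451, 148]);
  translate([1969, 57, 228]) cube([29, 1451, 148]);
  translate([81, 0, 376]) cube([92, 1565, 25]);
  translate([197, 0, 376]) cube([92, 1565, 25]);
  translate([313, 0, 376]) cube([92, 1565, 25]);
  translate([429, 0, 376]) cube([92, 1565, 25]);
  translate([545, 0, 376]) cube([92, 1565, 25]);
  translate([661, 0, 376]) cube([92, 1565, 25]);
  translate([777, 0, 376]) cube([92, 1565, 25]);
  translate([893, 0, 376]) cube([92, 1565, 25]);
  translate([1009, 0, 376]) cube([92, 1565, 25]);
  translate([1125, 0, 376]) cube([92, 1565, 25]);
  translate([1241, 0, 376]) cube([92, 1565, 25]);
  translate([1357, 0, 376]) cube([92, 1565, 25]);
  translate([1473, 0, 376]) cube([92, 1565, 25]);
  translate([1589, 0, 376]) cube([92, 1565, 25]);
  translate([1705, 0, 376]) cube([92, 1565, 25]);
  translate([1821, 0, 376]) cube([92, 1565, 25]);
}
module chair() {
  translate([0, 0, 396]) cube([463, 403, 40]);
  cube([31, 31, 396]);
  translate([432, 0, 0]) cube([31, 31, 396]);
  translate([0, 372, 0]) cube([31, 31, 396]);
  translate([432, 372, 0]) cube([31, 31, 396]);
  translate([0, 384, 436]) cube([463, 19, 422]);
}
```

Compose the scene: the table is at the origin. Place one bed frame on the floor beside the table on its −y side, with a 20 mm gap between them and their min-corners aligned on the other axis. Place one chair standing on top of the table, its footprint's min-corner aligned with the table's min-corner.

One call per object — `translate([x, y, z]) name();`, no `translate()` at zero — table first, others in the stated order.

table();
translate([0, -1585, 0]) bed_frame();
translate([0, 0, 701]) chair();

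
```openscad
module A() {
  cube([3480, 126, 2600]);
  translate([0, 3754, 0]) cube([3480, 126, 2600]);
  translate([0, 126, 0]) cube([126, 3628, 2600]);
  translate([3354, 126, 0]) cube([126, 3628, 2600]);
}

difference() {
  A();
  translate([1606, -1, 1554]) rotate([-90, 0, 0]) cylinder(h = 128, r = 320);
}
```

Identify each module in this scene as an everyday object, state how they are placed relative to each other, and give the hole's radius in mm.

The subtracted cylinder has r = 320 mm.

A is a house frame. The house frame has a circular hole through its front wall. The hole's radius is 320 mm.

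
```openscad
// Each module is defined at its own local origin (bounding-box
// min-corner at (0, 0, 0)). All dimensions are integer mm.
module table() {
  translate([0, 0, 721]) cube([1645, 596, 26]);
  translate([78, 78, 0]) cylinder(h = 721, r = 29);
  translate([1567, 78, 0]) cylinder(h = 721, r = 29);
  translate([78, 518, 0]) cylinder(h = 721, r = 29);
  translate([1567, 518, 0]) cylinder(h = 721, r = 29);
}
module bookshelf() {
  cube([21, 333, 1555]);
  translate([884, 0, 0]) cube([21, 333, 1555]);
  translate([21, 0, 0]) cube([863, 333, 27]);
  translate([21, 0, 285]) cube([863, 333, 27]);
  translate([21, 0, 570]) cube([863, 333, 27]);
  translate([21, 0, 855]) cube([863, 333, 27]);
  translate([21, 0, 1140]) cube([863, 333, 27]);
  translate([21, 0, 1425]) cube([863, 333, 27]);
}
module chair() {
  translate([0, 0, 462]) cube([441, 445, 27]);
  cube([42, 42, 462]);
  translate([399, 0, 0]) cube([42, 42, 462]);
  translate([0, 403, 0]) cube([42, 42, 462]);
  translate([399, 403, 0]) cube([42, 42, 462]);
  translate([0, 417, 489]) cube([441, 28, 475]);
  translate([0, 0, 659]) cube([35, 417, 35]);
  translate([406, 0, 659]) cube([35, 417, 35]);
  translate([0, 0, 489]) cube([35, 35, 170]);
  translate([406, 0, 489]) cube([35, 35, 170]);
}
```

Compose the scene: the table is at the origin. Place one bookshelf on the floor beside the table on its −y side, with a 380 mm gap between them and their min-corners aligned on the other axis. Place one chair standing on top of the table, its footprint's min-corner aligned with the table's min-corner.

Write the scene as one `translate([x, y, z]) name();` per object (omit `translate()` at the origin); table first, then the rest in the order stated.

table();
translate([0, -713, 0]) bookshelf();
translate([0, 0, 747]) chair();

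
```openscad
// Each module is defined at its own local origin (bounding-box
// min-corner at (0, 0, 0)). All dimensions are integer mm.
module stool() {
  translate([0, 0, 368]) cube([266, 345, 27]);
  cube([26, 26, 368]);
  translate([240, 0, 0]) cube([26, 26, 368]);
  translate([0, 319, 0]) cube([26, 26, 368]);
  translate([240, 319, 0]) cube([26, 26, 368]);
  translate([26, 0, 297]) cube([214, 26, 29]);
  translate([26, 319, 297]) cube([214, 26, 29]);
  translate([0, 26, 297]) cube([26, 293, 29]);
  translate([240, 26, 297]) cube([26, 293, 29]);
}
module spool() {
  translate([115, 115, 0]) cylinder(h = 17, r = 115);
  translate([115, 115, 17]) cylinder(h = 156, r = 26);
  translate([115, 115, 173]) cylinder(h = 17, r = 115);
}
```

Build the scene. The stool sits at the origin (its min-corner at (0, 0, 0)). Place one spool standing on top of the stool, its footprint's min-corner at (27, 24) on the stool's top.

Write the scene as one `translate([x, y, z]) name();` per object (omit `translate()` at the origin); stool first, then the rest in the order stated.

stool();
translate([27, 24, 395]) spool();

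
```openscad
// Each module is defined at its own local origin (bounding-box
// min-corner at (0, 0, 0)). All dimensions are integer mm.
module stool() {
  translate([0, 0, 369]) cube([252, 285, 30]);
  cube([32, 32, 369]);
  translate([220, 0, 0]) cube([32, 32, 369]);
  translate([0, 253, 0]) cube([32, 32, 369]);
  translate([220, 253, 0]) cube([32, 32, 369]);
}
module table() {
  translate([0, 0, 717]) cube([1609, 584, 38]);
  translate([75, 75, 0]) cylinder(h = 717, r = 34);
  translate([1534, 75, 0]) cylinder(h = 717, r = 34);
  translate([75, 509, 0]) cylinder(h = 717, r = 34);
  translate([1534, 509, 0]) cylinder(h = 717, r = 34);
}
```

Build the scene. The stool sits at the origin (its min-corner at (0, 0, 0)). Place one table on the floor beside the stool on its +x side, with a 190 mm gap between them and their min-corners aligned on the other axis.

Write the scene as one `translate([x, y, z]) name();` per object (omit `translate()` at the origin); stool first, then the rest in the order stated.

stool();
translate([442, 0, 0]) table();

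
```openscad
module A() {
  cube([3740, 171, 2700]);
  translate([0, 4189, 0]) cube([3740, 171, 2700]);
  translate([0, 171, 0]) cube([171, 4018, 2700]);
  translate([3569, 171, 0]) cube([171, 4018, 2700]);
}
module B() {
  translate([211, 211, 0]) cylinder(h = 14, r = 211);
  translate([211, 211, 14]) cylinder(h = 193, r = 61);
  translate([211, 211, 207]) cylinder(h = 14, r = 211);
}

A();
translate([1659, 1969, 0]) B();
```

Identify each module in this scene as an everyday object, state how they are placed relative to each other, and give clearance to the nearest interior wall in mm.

Clearances: x = 1488, y = 1798; minimum 1488 mm.

A is a house frame. B is a spool. The spool sits inside the house frame, centred. The clearance to the nearest interior wall is 1488 mm.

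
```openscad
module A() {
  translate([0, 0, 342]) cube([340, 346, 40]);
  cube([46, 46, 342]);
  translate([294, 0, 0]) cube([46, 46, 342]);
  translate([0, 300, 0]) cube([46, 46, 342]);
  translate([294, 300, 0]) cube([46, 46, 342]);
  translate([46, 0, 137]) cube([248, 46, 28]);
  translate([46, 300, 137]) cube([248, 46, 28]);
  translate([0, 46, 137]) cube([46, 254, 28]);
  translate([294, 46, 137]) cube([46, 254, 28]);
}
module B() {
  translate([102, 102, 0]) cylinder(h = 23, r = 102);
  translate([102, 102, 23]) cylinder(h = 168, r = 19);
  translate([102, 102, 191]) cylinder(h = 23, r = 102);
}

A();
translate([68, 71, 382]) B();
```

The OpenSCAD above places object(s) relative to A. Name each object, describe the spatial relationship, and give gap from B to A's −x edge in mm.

A is a stool. B is a spool. The spool is on top of the stool, centred. The gap from the spool to the stool's −x edge is 68 mm.

The spool's min-x is at 68; the stool's min-x is 0; gap = 68 mm.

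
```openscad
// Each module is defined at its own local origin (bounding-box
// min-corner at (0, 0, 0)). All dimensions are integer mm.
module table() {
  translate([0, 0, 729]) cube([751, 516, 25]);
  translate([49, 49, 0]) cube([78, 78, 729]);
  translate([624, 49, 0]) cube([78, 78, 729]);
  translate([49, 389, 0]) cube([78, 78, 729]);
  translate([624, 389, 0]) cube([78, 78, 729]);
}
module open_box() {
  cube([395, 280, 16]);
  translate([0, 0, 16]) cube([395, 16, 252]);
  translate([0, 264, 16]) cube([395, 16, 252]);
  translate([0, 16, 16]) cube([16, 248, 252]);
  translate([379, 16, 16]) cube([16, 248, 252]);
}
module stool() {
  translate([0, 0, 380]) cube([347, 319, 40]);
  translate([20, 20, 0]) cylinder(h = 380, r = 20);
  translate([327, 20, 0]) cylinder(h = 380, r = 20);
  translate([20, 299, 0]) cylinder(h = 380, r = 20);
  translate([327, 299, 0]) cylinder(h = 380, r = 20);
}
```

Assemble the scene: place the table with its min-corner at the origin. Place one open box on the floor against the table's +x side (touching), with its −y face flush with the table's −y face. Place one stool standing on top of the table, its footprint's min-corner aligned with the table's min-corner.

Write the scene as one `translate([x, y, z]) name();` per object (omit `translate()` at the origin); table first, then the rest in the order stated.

table();
translate([751, 0, 0]) open_box();
translate([0, 0, 754]) stool();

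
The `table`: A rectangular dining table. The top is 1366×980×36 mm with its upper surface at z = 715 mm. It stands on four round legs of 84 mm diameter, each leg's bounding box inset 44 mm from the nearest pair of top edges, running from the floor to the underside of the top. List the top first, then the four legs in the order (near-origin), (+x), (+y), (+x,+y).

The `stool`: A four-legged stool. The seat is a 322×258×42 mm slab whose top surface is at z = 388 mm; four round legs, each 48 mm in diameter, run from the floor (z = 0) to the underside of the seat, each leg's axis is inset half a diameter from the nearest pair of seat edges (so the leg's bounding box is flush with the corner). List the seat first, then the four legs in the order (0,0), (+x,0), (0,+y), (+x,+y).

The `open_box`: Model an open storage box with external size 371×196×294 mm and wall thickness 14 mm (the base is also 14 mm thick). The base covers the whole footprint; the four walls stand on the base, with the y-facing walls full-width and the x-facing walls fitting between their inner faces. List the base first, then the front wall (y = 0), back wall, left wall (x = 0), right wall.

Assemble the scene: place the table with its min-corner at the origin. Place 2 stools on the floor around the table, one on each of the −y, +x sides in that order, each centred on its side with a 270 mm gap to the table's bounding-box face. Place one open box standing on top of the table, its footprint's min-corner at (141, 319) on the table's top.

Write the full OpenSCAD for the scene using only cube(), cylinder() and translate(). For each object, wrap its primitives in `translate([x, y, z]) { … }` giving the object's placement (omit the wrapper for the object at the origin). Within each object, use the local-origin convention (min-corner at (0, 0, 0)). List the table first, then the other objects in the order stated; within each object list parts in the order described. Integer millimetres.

translate([0, 0, 679]) cube([1366, 980, 36]);
translate([86, 86, 0]) cylinder(h = 679, r = 42);
translate([1280, 86, 0]) cylinder(h = 679, r = 42);
translate([86, 894, 0]) cylinder(h = 679, r = 42);
translate([1280, 894, 0]) cylinder(h = 679, r = 42);
translate([522, -528, 0]) {
  translate([0, 0, 346]) cube([322, 258, 42]);
  translate([24, 24, 0]) cylinder(h = 346, r = 24);
  translate([298, 24, 0]) cylinder(h = 346, r = 24);
  translate([24, 234, 0]) cylinder(h = 346, r = 24);
  translate([298, 234, 0]) cylinder(h = 346, r = 24);
}
translate([1636, 361, 0]) {
  translate([0, 0, 346]) cube([322, 258, 42]);
  translate([24, 24, 0]) cylinder(h = 346, r = 24);
  translate([298, 24, 0]) cylinder(h = 346, r = 24);
  translate([24, 234, 0]) cylinder(h = 346, r = 24);
  translate([298, 234, 0]) cylinder(h = 346, r = 24);
}
translate([141, 319, 715]) {
  cube([371, 196, 14]);
  translate([0, 0, 14]) cube([371, 14, 280]);
  translate([0, 182, 14]) cube([371, 14, 280]);
  translate([0, 14, 14]) cube([14, 168, 280]);
  translate([357, 14, 14]) cube([14, 168, 280]);
}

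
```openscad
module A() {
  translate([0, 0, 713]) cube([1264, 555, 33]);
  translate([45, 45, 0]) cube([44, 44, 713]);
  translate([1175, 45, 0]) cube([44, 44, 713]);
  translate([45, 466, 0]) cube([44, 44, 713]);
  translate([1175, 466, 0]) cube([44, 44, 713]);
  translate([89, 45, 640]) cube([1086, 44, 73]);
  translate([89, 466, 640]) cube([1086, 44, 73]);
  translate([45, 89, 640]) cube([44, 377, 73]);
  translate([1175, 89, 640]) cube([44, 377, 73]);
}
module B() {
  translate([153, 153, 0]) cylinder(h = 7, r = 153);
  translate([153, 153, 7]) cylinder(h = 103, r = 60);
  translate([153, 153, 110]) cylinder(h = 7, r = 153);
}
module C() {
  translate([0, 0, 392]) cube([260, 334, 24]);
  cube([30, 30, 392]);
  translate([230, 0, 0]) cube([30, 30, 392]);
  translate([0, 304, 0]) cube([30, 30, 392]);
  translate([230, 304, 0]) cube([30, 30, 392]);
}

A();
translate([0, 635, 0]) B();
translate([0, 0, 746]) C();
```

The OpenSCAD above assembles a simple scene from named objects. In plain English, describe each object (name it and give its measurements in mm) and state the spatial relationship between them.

A is a table: top 1264 mm (x) × 555 mm (y), 33 mm thick, upper face at z = 746 mm, on four 44×44 mm square legs, each inset 45 mm from the nearest pair of top edges, running from z = 0 to the bottom of the top. Four apron rails, 44 mm thick and 73 mm tall, run between adjacent legs with their top edges flush with the underside of the top and their outer faces flush with the legs' outer faces.

B is a spool: two coaxial disc flanges of radius 153 mm and thickness 7 mm, joined by a core cylinder of radius 60 mm and height 103 mm. The lower flange rests on z = 0 and the three cylinders share a vertical axis.

C is a simple wooden stool: a rectangular seat 260 mm (x) by 334 mm (y), 24 mm thick, top face at z = 416 mm, on four square legs, each 30×30 mm in cross-section. The legs rest on z = 0, each flush with a corner of the seat.

The spool is on the floor beside the table on its +y side. The stool is on top of the table.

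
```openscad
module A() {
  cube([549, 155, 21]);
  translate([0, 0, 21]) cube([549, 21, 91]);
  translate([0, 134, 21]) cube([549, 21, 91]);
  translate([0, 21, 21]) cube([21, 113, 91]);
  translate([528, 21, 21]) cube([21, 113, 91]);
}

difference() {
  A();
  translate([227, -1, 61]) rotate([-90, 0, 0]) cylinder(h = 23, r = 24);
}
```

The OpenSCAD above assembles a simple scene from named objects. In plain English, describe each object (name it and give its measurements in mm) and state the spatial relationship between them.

A is an open storage box with external size 549×155×112 mm and wall thickness 21 mm (the base is also 21 mm thick). The base covers the whole footprint; the four walls stand on the base, with the y-facing walls full-width and the x-facing walls fitting between their inner faces.

The open box has a circular hole of radius 24 mm through its front wall, centred at (x = 227, z = 61).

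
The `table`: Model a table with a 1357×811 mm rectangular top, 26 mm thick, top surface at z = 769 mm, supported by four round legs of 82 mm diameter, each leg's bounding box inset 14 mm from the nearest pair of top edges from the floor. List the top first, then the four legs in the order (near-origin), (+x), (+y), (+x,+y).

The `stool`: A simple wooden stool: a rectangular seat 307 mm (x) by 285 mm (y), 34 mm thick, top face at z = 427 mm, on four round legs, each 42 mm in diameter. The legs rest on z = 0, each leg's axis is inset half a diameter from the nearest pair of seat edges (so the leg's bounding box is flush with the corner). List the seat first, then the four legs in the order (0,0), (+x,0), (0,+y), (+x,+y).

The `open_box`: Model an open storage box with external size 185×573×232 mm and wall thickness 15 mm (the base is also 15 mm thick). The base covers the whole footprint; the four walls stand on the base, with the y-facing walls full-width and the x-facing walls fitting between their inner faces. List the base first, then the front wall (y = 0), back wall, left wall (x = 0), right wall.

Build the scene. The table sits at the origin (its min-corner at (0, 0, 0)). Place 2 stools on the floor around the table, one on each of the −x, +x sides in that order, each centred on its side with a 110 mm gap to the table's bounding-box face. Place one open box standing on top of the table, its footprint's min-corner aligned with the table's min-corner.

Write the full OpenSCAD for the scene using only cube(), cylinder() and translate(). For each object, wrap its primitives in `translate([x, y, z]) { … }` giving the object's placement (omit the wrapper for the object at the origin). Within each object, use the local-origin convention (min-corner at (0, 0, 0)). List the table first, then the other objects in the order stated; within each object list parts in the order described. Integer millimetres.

translate([0, 0, 743]) cube([1357, 811, 26]);
translate([55, 55, 0]) cylinder(h = 743, r = 41);
translate([1302, 55, 0]) cylinder(h = 743, r = 41);
translate([55, 756, 0]) cylinder(h = 743, r = 41);
translate([1302, 756, 0]) cylinder(h = 743, r = 41);
translate([-417, 263, 0]) {
  translate([0, 0, 393]) cube([307, 285, 34]);
  translate([21, 21, 0]) cylinder(h = 393, r = 21);
  translate([286, 21, 0]) cylinder(h = 393, r = 21);
  translate([21, 264, 0]) cylinder(h = 393, r = 21);
  translate([286, 264, 0]) cylinder(h = 393, r = 21);
}
translate([1467, 263, 0]) {
  translate([0, 0, 393]) cube([307, 285, 34]);
  translate([21, 21, 0]) cylinder(h = 393, r = 21);
  translate([286, 21, 0]) cylinder(h = 393, r = 21);
  translate([21, 264, 0]) cylinder(h = 393, r = 21);
  translate([286, 264, 0]) cylinder(h = 393, r = 21);
}
translate([0, 0, 769]) {
  cube([185, 573, 15]);
  translate([0, 0, 15]) cube([185, 15, 217]);
  translate([0, 558, 15]) cube([185, 15, 217]);
  translate([0, 15, 15]) cube([15, 543, 217]);
  translate([170, 15, 15]) cube([15, 543, 217]);
}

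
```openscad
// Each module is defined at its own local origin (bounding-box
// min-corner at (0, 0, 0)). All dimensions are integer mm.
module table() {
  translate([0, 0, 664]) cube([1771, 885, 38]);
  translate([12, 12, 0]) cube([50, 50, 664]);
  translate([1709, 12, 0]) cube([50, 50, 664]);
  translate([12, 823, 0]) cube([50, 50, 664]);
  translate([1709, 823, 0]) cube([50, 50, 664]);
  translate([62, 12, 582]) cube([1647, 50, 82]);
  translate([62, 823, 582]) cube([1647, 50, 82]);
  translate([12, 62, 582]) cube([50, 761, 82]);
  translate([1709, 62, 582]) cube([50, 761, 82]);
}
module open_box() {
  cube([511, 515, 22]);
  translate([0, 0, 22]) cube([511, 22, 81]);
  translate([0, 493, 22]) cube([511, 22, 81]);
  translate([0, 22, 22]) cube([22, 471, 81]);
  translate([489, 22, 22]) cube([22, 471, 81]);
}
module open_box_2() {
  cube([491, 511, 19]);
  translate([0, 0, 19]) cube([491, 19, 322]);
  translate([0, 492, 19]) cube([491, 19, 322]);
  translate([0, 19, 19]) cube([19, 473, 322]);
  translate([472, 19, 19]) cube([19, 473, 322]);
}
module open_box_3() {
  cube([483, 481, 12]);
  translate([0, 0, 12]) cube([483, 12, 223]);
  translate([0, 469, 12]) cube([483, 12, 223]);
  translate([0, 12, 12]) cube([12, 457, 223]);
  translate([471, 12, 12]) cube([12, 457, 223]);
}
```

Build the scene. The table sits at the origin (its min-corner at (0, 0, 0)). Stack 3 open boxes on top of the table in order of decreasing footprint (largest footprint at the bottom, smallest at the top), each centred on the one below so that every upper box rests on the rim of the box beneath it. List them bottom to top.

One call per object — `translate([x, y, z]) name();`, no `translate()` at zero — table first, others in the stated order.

table();
translate([630, 185, 702]) open_box();
translate([640, 187, 805]) open_box_2();
translate([644, 202, 1146]) open_box_3();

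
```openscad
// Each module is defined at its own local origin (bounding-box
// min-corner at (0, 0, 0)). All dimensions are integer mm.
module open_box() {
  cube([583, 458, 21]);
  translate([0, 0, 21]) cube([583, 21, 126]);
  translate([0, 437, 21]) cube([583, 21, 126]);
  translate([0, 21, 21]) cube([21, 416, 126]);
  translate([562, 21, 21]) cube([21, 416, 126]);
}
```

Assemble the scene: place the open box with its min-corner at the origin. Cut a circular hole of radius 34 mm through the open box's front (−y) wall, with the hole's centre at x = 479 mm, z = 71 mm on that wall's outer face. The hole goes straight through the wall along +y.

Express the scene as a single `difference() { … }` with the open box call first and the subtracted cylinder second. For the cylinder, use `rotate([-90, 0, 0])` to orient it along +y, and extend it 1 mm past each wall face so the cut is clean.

difference() {
  open_box();
  translate([479, -1, 71]) rotate([-90, 0, 0]) cylinder(h = 23, r = 34);
}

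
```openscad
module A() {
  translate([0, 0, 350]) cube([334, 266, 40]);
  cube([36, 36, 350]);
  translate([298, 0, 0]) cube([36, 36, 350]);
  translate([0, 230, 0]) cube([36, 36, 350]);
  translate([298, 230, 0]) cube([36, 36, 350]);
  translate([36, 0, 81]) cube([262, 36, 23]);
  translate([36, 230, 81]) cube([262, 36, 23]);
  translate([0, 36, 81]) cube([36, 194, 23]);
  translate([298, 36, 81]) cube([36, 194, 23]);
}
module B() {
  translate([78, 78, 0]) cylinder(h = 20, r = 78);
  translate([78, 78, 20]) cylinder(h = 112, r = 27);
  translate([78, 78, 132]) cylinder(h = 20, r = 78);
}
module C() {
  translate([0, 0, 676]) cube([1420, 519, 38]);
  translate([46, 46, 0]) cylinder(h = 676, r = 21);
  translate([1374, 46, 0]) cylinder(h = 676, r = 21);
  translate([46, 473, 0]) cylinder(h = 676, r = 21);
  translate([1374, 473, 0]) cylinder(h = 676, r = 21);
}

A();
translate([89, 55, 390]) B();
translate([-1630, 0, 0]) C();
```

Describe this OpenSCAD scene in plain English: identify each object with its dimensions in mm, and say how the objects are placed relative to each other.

A is a four-legged stool. The seat is 334×266 mm, 40 mm thick, top at z = 390 mm. It stands on four square legs, each 36×36 mm in cross-section, from z = 0 to the seat underside, each flush with a corner of the seat. Four stretchers, 36 mm wide and 23 mm tall, connect adjacent legs with their undersides at z = 81 mm, each running between the inner faces of the legs it joins and aligned with the legs' outer faces on the other axis.

B is a spool: two coaxial disc flanges of radius 78 mm and thickness 20 mm, joined by a core cylinder of radius 27 mm and height 112 mm. The lower flange rests on z = 0 and the three cylinders share a vertical axis.

C is a table with a 1420×519 mm rectangular top, 38 mm thick, top surface at z = 714 mm, supported by four round legs of 42 mm diameter, each leg's bounding box inset 25 mm from the nearest pair of top edges, running from the floor.

The spool is on top of the stool, centred. The table is on the floor beside the stool on its −x side.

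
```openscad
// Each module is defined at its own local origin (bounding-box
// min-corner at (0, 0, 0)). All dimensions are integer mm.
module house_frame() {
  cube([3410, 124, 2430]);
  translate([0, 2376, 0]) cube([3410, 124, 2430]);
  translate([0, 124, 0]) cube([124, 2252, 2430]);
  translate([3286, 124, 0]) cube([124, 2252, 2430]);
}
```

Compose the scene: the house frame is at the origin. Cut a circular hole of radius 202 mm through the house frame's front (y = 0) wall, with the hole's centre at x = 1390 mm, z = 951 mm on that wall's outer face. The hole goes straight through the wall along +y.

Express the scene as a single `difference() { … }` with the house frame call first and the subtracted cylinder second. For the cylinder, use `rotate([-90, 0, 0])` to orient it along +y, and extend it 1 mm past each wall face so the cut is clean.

difference() {
  house_frame();
  translate([1390, -1, 951]) rotate([-90, 0, 0]) cylinder(h = 126, r = 202);
}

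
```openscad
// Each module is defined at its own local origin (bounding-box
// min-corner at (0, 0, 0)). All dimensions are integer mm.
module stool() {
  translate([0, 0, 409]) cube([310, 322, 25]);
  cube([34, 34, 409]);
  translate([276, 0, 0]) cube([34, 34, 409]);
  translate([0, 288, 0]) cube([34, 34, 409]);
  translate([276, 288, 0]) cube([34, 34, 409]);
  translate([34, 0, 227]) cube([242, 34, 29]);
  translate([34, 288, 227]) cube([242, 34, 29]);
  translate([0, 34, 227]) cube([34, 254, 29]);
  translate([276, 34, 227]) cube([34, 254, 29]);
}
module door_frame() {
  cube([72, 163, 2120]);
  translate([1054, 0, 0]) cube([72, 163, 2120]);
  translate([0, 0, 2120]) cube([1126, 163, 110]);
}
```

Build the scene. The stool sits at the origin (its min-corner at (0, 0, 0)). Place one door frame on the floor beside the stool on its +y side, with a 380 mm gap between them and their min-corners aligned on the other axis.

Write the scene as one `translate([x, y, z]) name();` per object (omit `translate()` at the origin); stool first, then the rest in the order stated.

stool();
translate([0, 702, 0]) door_frame();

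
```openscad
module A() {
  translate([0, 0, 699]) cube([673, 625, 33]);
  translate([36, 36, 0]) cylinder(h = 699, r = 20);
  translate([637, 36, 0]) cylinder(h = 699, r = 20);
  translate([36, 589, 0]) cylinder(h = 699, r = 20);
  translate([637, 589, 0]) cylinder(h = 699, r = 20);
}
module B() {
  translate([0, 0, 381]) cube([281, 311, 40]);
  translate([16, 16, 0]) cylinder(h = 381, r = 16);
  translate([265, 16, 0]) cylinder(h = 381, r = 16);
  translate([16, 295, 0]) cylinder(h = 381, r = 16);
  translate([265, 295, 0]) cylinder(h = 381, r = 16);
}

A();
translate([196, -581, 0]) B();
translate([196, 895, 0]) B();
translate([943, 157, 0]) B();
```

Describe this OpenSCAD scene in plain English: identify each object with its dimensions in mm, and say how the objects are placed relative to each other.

A is a table: top 673 mm (x) × 625 mm (y), 33 mm thick, upper face at z = 732 mm, on four round legs of 40 mm diameter, each leg's bounding box inset 16 mm from the nearest pair of top edges, running from z = 0 to the bottom of the top.

B is a simple wooden stool: a rectangular seat 281 mm (x) by 311 mm (y), 40 mm thick, top face at z = 421 mm, on four round legs, each 32 mm in diameter. The legs rest on z = 0, each leg's axis is inset half a diameter from the nearest pair of seat edges (so the leg's bounding box is flush with the corner).

Three stools sit around the table at the −y, +y, +x sides.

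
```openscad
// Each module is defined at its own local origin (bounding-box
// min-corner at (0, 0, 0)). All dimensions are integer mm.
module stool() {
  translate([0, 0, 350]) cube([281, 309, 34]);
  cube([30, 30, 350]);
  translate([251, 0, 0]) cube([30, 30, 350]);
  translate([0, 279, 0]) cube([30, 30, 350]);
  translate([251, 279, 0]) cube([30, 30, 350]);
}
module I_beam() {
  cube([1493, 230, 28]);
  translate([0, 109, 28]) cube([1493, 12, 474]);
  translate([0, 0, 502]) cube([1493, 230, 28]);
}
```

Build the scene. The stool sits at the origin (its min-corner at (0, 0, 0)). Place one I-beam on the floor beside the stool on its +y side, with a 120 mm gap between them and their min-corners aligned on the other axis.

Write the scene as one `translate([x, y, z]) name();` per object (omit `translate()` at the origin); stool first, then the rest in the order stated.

stool();
translate([0, 429, 0]) I_beam();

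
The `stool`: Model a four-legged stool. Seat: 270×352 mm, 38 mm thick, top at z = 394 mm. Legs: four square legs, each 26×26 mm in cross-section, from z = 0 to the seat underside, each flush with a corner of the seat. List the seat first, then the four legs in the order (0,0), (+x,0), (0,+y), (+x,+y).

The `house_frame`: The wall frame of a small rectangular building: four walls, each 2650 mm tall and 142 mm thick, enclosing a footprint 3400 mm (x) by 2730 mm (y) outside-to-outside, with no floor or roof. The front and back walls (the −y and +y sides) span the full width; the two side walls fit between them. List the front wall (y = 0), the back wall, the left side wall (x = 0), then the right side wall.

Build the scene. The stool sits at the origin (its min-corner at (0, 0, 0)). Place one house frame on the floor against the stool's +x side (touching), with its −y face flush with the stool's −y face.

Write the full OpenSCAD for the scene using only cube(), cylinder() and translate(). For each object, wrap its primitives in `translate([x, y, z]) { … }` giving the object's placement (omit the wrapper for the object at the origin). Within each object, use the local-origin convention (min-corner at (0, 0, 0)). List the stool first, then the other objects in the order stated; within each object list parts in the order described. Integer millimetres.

translate([0, 0, 356]) cube([270, 352, 38]);
cube([26, 26, 356]);
translate([244, 0, 0]) cube([26, 26, 356]);
translate([0, 326, 0]) cube([26, 26, 356]);
translate([244, 326, 0]) cube([26, 26, 356]);
translate([270, 0, 0]) {
  cube([3400, 142, 2650]);
  translate([0, 2588, 0]) cube([3400, 142, 2650]);
  translate([0, 142, 0]) cube([142, 2446, 2650]);
  translate([3258, 142, 0]) cube([142, 2446, 2650]);
}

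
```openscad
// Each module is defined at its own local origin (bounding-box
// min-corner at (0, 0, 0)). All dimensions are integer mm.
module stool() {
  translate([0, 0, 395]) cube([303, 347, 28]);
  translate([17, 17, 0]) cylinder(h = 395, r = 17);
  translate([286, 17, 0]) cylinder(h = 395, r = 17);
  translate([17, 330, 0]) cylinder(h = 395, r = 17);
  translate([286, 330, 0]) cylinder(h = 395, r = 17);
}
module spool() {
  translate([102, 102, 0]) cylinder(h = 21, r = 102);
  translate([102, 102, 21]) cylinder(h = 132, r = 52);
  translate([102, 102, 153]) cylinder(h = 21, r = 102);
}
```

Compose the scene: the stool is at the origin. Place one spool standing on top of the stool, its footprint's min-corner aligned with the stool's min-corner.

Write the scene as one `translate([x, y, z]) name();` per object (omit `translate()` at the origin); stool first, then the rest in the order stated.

stool();
translate([0, 0, 423]) spool();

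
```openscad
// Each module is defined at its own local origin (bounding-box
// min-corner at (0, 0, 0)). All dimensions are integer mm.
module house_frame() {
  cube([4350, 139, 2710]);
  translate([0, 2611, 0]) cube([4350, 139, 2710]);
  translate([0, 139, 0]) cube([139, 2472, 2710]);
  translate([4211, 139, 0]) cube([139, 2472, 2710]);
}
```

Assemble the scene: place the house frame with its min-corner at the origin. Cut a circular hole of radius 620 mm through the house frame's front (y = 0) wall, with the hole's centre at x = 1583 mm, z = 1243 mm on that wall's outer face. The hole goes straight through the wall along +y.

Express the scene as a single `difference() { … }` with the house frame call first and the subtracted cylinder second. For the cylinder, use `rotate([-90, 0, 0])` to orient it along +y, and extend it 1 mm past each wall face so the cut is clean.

difference() {
  house_frame();
  translate([1583, -1, 1243]) rotate([-90, 0, 0]) cylinder(h = 141, r = 620);
}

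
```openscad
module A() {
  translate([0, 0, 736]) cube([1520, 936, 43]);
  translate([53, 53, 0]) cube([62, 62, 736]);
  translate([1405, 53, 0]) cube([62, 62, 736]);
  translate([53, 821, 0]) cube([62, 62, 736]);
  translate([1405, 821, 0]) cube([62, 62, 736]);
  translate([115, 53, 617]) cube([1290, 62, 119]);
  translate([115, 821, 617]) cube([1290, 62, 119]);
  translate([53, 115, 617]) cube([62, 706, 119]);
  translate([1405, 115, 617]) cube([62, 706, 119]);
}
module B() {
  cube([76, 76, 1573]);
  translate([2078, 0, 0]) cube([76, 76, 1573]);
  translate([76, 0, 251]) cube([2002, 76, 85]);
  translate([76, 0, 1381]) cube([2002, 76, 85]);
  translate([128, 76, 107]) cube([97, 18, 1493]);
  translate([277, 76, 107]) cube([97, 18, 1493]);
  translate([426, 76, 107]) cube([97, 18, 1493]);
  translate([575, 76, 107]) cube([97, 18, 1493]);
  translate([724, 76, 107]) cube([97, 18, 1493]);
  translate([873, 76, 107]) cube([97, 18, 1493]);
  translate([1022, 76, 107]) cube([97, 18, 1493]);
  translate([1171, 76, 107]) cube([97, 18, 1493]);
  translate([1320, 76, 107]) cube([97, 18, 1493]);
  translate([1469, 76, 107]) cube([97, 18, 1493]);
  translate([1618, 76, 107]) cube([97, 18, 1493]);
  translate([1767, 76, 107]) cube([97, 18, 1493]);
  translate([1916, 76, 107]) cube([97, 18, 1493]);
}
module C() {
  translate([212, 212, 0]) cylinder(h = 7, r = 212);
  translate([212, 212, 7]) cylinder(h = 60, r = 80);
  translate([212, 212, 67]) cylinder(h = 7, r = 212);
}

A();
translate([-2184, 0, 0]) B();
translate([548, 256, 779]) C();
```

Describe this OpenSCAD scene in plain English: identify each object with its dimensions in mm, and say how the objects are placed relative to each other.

A is a rectangular dining table. The top is 1520×936×43 mm with its upper surface at z = 779 mm. It stands on four 62×62 mm square legs, each inset 53 mm from the nearest pair of top edges, running from the floor to the underside of the top. Four apron rails, 62 mm thick and 119 mm tall, run between adjacent legs with their top edges flush with the underside of the top and their outer faces flush with the legs' outer faces.

B is a fence section. Two 76×76 mm posts, 1573 mm tall, stand on the floor with a clear span of 2002 mm between their inner faces. Two horizontal rails of 76×85 mm section span the gap between the posts with their undersides at z = 251 mm and z = 1381 mm, flush with the posts' −y face. 13 pickets, each 97 mm wide, 18 mm thick and 1493 mm tall, are fixed to the +y face of the rails with their bottoms at z = 107 mm, evenly spaced across the span with equal gaps (rounded down to the nearest mm) at the −x end and between each pair — any rounding remainder accumulates at the +x end.

C is a spool: two coaxial disc flanges of radius 212 mm and thickness 7 mm, joined by a core cylinder of radius 80 mm and height 60 mm. The lower flange rests on z = 0 and the three cylinders share a vertical axis.

The fence section is on the floor beside the table on its −x side. The spool is on top of the table, centred.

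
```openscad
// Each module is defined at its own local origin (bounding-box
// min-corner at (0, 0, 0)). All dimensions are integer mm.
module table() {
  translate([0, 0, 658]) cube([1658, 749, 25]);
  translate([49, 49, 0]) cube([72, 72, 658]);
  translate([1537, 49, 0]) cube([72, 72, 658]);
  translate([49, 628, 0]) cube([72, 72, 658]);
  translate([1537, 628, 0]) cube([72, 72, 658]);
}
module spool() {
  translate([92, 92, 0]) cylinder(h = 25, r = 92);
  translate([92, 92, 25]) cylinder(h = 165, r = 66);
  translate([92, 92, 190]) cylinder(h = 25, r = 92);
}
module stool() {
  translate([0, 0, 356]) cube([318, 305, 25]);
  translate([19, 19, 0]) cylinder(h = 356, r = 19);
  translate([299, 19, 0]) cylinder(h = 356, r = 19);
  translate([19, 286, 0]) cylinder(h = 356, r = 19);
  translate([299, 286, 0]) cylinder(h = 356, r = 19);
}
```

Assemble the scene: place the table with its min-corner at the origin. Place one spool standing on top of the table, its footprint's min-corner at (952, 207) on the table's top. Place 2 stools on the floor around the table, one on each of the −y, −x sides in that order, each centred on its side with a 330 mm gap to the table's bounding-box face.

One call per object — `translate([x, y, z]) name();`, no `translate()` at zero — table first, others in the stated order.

table();
translate([952, 207, 683]) spool();
translate([670, -635, 0]) stool();
translate([-648, 222, 0]) stool();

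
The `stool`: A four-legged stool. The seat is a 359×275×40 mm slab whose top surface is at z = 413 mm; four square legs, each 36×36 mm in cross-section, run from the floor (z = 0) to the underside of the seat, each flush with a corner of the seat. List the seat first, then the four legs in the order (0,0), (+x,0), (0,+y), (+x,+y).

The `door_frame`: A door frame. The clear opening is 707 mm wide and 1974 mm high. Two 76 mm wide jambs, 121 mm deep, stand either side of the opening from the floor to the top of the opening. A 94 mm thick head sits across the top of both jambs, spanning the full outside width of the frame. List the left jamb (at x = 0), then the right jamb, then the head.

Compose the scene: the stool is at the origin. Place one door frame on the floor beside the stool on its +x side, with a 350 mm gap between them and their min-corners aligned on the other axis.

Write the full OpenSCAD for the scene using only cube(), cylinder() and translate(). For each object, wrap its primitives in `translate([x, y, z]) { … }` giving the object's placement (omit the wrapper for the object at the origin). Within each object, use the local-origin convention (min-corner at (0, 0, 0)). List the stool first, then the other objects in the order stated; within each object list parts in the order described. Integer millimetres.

translate([0, 0, 373]) cube([359, 275, 40]);
cube([36, 36, 373]);
translate([323, 0, 0]) cube([36, 36, 373]);
translate([0, 239, 0]) cube([36, 36, 373]);
translate([323, 239, 0]) cube([36, 36, 373]);
translate([709, 0, 0]) {
  cube([76, 121, 1974]);
  translate([783, 0, 0]) cube([76, 121, 1974]);
  translate([0, 0, 1974]) cube([859, 121, 94]);
}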